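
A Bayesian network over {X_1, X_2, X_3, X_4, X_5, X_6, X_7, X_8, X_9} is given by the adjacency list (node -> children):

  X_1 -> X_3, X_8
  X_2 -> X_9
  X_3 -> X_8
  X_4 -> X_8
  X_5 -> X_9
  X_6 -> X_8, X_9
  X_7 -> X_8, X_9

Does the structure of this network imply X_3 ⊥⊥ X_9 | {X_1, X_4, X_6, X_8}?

4 paths connect X_3 and X_9; each must be blocked for d-separation to hold:
Path 1: X_3 → X_8 ← X_6 → X_9
  X_6 is a fork here and X_6 is conditioned on, so the path is blocked at X_6.
Path 2: X_3 → X_8 ← X_7 → X_9
  X_8 is a collider and X_8 is conditioned on, which opens it; X_7 is a fork and X_7 is not conditioned on — no node blocks this path, so it is active.
Path 3: X_3 ← X_1 → X_8 ← X_6 → X_9
  X_1 is a fork here and X_1 is conditioned on, so the path is blocked at X_1.
Path 4: X_3 ← X_1 → X_8 ← X_7 → X_9
  X_1 is a fork here and X_1 is conditioned on, so the path is blocked at X_1.
Since the path X_3 → X_8 ← X_7 → X_9 is active, X_3 and X_9 are not d-separated given {X_1, X_4, X_6, X_8}.

No — X_3 and X_9 are not d-separated given {X_1, X_4, X_6, X_8}.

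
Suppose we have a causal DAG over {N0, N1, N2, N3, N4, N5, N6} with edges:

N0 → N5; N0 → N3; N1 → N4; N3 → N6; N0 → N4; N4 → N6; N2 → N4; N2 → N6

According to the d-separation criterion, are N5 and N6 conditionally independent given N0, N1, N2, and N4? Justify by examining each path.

3 paths connect N5 and N6; each must be blocked for d-separation to hold:
Path 1: N5 ← N0 → N3 → N6
  N0 is a fork here and N0 is conditioned on, so the path is blocked at N0.
Path 2: N5 ← N0 → N4 → N6
  N0 is a fork here and N0 is conditioned on, so the path is blocked at N0.
Path 3: N5 ← N0 → N4 ← N2 → N6
  N0 is a fork here and N0 is conditioned on, so the path is blocked at N0.
Since every path is blocked, d-separation holds.

Yes — N5 and N6 are d-separated given {N0, N1, N2, N4}.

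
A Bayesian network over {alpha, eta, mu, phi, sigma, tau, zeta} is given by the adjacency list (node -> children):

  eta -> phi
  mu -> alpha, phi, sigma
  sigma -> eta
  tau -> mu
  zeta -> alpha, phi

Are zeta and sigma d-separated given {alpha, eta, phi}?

There are 4 undirected paths between zeta and sigma; checking each against the conditioning set {alpha, eta, phi}:
  1. zeta → alpha ← mu → sigma — alpha:collider[open]; mu:fork[open] ⇒ active
  2. zeta → alpha ← mu → phi ← eta ← sigma — alpha:collider[open]; mu:fork[open]; phi:collider[open]; eta:chain[blocks] ⇒ blocked
  3. zeta → phi ← eta ← sigma — phi:collider[open]; eta:chain[blocks] ⇒ blocked
  4. zeta → phi ← mu → sigma — phi:collider[open]; mu:fork[open] ⇒ active
Because an active path exists, zeta and sigma are not d-separated.

No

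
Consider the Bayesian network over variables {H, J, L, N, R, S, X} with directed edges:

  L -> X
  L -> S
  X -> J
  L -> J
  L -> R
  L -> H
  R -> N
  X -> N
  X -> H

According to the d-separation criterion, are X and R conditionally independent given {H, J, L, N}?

No

There are 4 undirected paths between X and R; checking each against the conditioning set {H, J, L, N}:
Path 1: X ← L → R
  L is a fork here and L is conditioned on, so the path is blocked at L.
Path 2: X → N ← R
  N is a collider and N is conditioned on, which opens it — no node blocks this path, so it is active.
Path 3: X → J ← L → R
  L is a fork here and L is conditioned on, so the path is blocked at L.
Path 4: X → H ← L → R
  L is a fork here and L is conditioned on, so the path is blocked at L.
Since the path X → N ← R is active, X and R are not d-separated given {H, J, L, N}.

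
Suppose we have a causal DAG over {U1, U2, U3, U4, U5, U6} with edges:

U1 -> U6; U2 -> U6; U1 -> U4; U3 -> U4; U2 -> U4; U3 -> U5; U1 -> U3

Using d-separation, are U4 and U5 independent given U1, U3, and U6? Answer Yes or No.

There are 3 undirected paths between U4 and U5; checking each against the conditioning set {U1, U3, U6}:
Path 1: U4 ← U2 → U6 ← U1 → U3 → U5
  U1 is a fork here and U1 is conditioned on, so the path is blocked at U1.
Path 2: U4 ← U3 → U5
  U3 is a fork here and U3 is conditioned on, so the path is blocked at U3.
Path 3: U4 ← U1 → U3 → U5
  U1 is a fork here and U1 is conditioned on, so the path is blocked at U1.
Every path is blocked, so U4 and U5 are d-separated given {U1, U3, U6}.

Yes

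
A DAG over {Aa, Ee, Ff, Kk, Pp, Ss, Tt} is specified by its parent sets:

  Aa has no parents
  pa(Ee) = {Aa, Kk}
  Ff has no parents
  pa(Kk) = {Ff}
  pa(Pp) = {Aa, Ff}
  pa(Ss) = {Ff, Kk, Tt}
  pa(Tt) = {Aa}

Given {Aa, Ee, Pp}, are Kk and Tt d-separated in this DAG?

Yes

There are 6 undirected paths between Kk and Tt; checking each against the conditioning set {Aa, Ee, Pp}:
Path 1: Kk → Ss ← Tt
  Ss is a collider here and neither Ss nor any of its descendants is conditioned on, so the collider stays closed — the path is blocked at Ss.
Path 2: Kk → Ss ← Ff → Pp ← Aa → Tt
  Ss is a collider here and neither Ss nor any of its descendants is conditioned on, so the collider stays closed — the path is blocked at Ss.
Path 3: Kk ← Ff → Ss ← Tt
  Ss is a collider here and neither Ss nor any of its descendants is conditioned on, so the collider stays closed — the path is blocked at Ss.
Path 4: Kk ← Ff → Pp ← Aa → Tt
  Aa is a fork here and Aa is conditioned on, so the path is blocked at Aa.
Path 5: Kk → Ee ← Aa → Tt
  Aa is a fork here and Aa is conditioned on, so the path is blocked at Aa.
Path 6: Kk → Ee ← Aa → Pp ← Ff → Ss ← Tt
  Aa is a fork here and Aa is conditioned on, so the path is blocked at Aa.
All paths are blocked; Kk ⊥ Tt | {Aa, Ee, Pp} holds.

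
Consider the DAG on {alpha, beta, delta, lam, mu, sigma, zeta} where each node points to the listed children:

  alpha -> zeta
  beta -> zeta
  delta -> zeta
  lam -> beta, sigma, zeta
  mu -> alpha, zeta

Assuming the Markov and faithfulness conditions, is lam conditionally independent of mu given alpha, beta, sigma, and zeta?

We examine all 4 paths between lam and mu:
Path 1: lam → zeta ← mu
  zeta is a collider and zeta is conditioned on, which opens it — no node blocks this path, so it is active.
Path 2: lam → zeta ← alpha ← mu
  alpha is a chain here and alpha is conditioned on, so the path is blocked at alpha.
Path 3: lam → beta → zeta ← mu
  beta is a chain here and beta is conditioned on, so the path is blocked at beta.
Path 4: lam → beta → zeta ← alpha ← mu
  beta is a chain here and beta is conditioned on, so the path is blocked at beta.
Since the path lam → zeta ← mu is active, lam and mu are not d-separated given {alpha, beta, sigma, zeta}.

No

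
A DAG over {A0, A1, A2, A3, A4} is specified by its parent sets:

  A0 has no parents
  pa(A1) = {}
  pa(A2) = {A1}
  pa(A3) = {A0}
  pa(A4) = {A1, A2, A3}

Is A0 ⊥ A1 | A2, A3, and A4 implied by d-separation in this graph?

Yes

2 paths connect A0 and A1; each must be blocked for d-separation to hold:
  1. A0 → A3 → A4 ← A1 — A3:chain[blocks]; A4:collider[open] ⇒ blocked
  2. A0 → A3 → A4 ← A2 ← A1 — A3:chain[blocks]; A4:collider[open]; A2:chain[blocks] ⇒ blocked
Since every path is blocked, d-separation holds.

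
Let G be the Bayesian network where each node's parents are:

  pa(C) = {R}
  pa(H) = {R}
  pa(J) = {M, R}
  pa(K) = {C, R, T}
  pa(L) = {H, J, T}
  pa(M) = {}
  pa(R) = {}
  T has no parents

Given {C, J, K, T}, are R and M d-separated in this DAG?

There are 4 undirected paths between R and M; checking each against the conditioning set {C, J, K, T}:
  1. R → C → K ← T → L ← J ← M — C:chain[blocks]; K:collider[open]; T:fork[blocks]; L:collider[blocks]; J:chain[blocks] ⇒ blocked
  2. R → K ← T → L ← J ← M — K:collider[open]; T:fork[blocks]; L:collider[blocks]; J:chain[blocks] ⇒ blocked
  3. R → H → L ← J ← M — H:chain[open]; L:collider[blocks]; J:chain[blocks] ⇒ blocked
  4. R → J ← M — J:collider[open] ⇒ active
Because an active path exists, R and M are not d-separated.

No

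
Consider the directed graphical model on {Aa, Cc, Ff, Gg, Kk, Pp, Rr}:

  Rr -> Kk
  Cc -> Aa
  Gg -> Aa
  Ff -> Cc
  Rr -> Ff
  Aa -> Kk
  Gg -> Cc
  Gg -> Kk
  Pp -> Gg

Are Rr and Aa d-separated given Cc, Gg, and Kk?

There are 6 undirected paths between Rr and Aa; checking each against the conditioning set {Cc, Gg, Kk}:
Path 1: Rr → Ff → Cc ← Gg → Kk ← Aa
  Gg is a fork here and Gg is conditioned on, so the path is blocked at Gg.
Path 2: Rr → Ff → Cc ← Gg → Aa
  Gg is a fork here and Gg is conditioned on, so the path is blocked at Gg.
Path 3: Rr → Ff → Cc → Aa
  Cc is a chain here and Cc is conditioned on, so the path is blocked at Cc.
Path 4: Rr → Kk ← Gg → Cc → Aa
  Gg is a fork here and Gg is conditioned on, so the path is blocked at Gg.
Path 5: Rr → Kk ← Gg → Aa
  Gg is a fork here and Gg is conditioned on, so the path is blocked at Gg.
Path 6: Rr → Kk ← Aa
  Kk is a collider and Kk is conditioned on, which opens it — no node blocks this path, so it is active.
Since the path Rr → Kk ← Aa is active, Rr and Aa are not d-separated given {Cc, Gg, Kk}.

No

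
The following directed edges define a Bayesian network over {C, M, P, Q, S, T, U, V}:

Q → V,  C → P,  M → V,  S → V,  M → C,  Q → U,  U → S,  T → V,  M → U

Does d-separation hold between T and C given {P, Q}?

We examine all 3 paths between T and C:
Path 1: T → V ← S ← U ← M → C
  V is a collider here and neither V nor any of its descendants is conditioned on, so the collider stays closed — the path is blocked at V.
Path 2: T → V ← Q → U ← M → C
  V is a collider here and neither V nor any of its descendants is conditioned on, so the collider stays closed — the path is blocked at V.
Path 3: T → V ← M → C
  V is a collider here and neither V nor any of its descendants is conditioned on, so the collider stays closed — the path is blocked at V.
Since every path is blocked, d-separation holds.

Yes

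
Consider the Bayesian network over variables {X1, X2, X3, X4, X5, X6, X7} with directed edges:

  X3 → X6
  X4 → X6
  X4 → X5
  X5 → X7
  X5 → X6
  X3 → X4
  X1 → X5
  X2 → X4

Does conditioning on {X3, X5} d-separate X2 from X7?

We examine all 3 paths between X2 and X7:
Path 1: X2 → X4 ← X3 → X6 ← X5 → X7
  X3 is a fork here and X3 is conditioned on, so the path is blocked at X3.
Path 2: X2 → X4 → X6 ← X5 → X7
  X6 is a collider here and neither X6 nor any of its descendants is conditioned on, so the collider stays closed — the path is blocked at X6.
Path 3: X2 → X4 → X5 → X7
  X5 is a chain here and X5 is conditioned on, so the path is blocked at X5.
Since every path is blocked, d-separation holds.

Yes — X2 and X7 are d-separated given {X3, X5}.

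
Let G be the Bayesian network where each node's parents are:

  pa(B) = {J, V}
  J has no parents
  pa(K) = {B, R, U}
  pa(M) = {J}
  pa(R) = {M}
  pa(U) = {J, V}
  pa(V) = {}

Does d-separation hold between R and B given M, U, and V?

We examine all 6 paths between R and B:
  1. R ← M ← J → U ← V → B — M:chain[blocks]; J:fork[open]; U:collider[open]; V:fork[blocks] ⇒ blocked
  2. R ← M ← J → U → K ← B — M:chain[blocks]; J:fork[open]; U:chain[blocks]; K:collider[blocks] ⇒ blocked
  3. R ← M ← J → B — M:chain[blocks]; J:fork[open] ⇒ blocked
  4. R → K ← U ← V → B — K:collider[blocks]; U:chain[blocks]; V:fork[blocks] ⇒ blocked
  5. R → K ← U ← J → B — K:collider[blocks]; U:chain[blocks]; J:fork[open] ⇒ blocked
  6. R → K ← B — K:collider[blocks] ⇒ blocked
All paths are blocked; R ⊥ B | {M, U, V} holds.

Yes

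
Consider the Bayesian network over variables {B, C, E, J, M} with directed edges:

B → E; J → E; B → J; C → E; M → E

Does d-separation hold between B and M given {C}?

We examine all 2 paths between B and M:
Path 1: B → J → E ← M
  E is a collider here and neither E nor any of its descendants is conditioned on, so the collider stays closed — the path is blocked at E.
Path 2: B → E ← M
  E is a collider here and neither E nor any of its descendants is conditioned on, so the collider stays closed — the path is blocked at E.
Since every path is blocked, d-separation holds.

Yes — B and M are d-separated given {C}.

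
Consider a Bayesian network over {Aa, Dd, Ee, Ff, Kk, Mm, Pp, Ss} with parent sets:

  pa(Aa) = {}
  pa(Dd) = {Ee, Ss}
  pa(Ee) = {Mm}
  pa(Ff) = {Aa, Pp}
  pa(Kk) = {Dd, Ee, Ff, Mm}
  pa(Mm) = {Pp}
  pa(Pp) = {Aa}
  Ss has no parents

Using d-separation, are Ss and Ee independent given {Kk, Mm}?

No

We examine all 5 paths between Ss and Ee:
  1. Ss → Dd → Kk ← Ff ← Pp → Mm → Ee — Dd:chain[open]; Kk:collider[open]; Ff:chain[open]; Pp:fork[open]; Mm:chain[blocks] ⇒ blocked
  2. Ss → Dd → Kk ← Ff ← Aa → Pp → Mm → Ee — Dd:chain[open]; Kk:collider[open]; Ff:chain[open]; Aa:fork[open]; Pp:chain[open]; Mm:chain[blocks] ⇒ blocked
  3. Ss → Dd → Kk ← Mm → Ee — Dd:chain[open]; Kk:collider[open]; Mm:fork[blocks] ⇒ blocked
  4. Ss → Dd → Kk ← Ee — Dd:chain[open]; Kk:collider[open] ⇒ active
  5. Ss → Dd ← Ee — Dd:collider[open] ⇒ active
Since the path Ss → Dd → Kk ← Ee is active, Ss and Ee are not d-separated given {Kk, Mm}.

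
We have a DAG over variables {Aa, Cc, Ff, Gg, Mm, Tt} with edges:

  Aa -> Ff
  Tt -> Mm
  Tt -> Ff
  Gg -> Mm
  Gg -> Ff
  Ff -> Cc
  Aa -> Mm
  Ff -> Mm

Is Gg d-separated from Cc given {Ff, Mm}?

Enumerating the 4 paths from Gg to Cc and testing each for blocking by {Ff, Mm}:
Path 1: Gg → Mm ← Aa → Ff → Cc
  Ff is a chain here and Ff is conditioned on, so the path is blocked at Ff.
Path 2: Gg → Mm ← Tt → Ff → Cc
  Ff is a chain here and Ff is conditioned on, so the path is blocked at Ff.
Path 3: Gg → Mm ← Ff → Cc
  Ff is a fork here and Ff is conditioned on, so the path is blocked at Ff.
Path 4: Gg → Ff → Cc
  Ff is a chain here and Ff is conditioned on, so the path is blocked at Ff.
Every path is blocked, so Gg and Cc are d-separated given {Ff, Mm}.

Yes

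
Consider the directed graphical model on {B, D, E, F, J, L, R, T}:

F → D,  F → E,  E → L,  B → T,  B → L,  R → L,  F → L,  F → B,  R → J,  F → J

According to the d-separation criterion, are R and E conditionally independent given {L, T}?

No

6 paths connect R and E; each must be blocked for d-separation to hold:
  1. R → L ← F → E — L:collider[open]; F:fork[open] ⇒ active
  2. R → L ← E — L:collider[open] ⇒ active
  3. R → L ← B ← F → E — L:collider[open]; B:chain[open]; F:fork[open] ⇒ active
  4. R → J ← F → E — J:collider[blocks]; F:fork[open] ⇒ blocked
  5. R → J ← F → L ← E — J:collider[blocks]; F:fork[open]; L:collider[open] ⇒ blocked
  6. R → J ← F → B → L ← E — J:collider[blocks]; F:fork[open]; B:chain[open]; L:collider[open] ⇒ blocked
Since the path R → L ← F → E is active, R and E are not d-separated given {L, T}.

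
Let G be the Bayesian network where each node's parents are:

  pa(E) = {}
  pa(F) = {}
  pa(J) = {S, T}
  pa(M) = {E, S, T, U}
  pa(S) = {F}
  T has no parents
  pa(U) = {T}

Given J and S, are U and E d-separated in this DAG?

Yes

We examine all 3 paths between U and E:
  1. U → M ← E — M:collider[blocks] ⇒ blocked
  2. U ← T → M ← E — T:fork[open]; M:collider[blocks] ⇒ blocked
  3. U ← T → J ← S → M ← E — T:fork[open]; J:collider[open]; S:fork[blocks]; M:collider[blocks] ⇒ blocked
Every path is blocked, so U and E are d-separated given {J, S}.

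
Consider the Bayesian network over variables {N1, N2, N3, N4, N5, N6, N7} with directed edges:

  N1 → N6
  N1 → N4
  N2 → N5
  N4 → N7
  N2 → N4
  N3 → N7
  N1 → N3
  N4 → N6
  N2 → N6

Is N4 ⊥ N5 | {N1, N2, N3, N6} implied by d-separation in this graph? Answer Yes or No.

There are 4 undirected paths between N4 and N5; checking each against the conditioning set {N1, N2, N3, N6}:
Path 1: N4 → N6 ← N2 → N5
  N2 is a fork here and N2 is conditioned on, so the path is blocked at N2.
Path 2: N4 → N7 ← N3 ← N1 → N6 ← N2 → N5
  N7 is a collider here and neither N7 nor any of its descendants is conditioned on, so the collider stays closed — the path is blocked at N7.
Path 3: N4 ← N2 → N5
  N2 is a fork here and N2 is conditioned on, so the path is blocked at N2.
Path 4: N4 ← N1 → N6 ← N2 → N5
  N1 is a fork here and N1 is conditioned on, so the path is blocked at N1.
Since every path is blocked, d-separation holds.

Yes — N4 and N5 are d-separated given {N1, N2, N3, N6}.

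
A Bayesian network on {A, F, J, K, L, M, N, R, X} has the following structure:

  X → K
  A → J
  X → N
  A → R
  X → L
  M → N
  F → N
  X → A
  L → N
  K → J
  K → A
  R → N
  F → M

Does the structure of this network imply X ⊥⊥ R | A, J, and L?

Yes

5 paths connect X and R; each must be blocked for d-separation to hold:
  1. X → K → J ← A → R — K:chain[open]; J:collider[open]; A:fork[blocks] ⇒ blocked
  2. X → K → A → R — K:chain[open]; A:chain[blocks] ⇒ blocked
  3. X → N ← R — N:collider[blocks] ⇒ blocked
  4. X → A → R — A:chain[blocks] ⇒ blocked
  5. X → L → N ← R — L:chain[blocks]; N:collider[blocks] ⇒ blocked
All paths are blocked; X ⊥ R | {A, J, L} holds.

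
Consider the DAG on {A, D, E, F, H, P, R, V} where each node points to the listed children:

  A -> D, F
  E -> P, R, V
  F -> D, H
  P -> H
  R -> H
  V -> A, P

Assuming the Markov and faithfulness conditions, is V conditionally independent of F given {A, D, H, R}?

No

6 paths connect V and F; each must be blocked for d-separation to hold:
Path 1: V → A → D ← F
  A is a chain here and A is conditioned on, so the path is blocked at A.
Path 2: V → A → F
  A is a chain here and A is conditioned on, so the path is blocked at A.
Path 3: V ← E → P → H ← F
  E is a fork and E is not conditioned on; P is a chain and P is not conditioned on; H is a collider and H is conditioned on, which opens it — no node blocks this path, so it is active.
Path 4: V ← E → R → H ← F
  R is a chain here and R is conditioned on, so the path is blocked at R.
Path 5: V → P → H ← F
  P is a chain and P is not conditioned on; H is a collider and H is conditioned on, which opens it — no node blocks this path, so it is active.
Path 6: V → P ← E → R → H ← F
  R is a chain here and R is conditioned on, so the path is blocked at R.
Since the path V ← E → P → H ← F is active, V and F are not d-separated given {A, D, H, R}.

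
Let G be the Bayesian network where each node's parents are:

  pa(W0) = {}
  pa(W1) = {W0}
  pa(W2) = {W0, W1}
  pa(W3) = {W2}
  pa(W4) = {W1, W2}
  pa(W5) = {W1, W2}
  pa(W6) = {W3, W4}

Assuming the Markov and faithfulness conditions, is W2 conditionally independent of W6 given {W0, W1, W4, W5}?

No — W2 and W6 are not d-separated given {W0, W1, W4, W5}.

There are 5 undirected paths between W2 and W6; checking each against the conditioning set {W0, W1, W4, W5}:
Path 1: W2 → W3 → W6
  W3 is a chain and W3 is not conditioned on — no node blocks this path, so it is active.
Path 2: W2 → W4 → W6
  W4 is a chain here and W4 is conditioned on, so the path is blocked at W4.
Path 3: W2 ← W0 → W1 → W4 → W6
  W0 is a fork here and W0 is conditioned on, so the path is blocked at W0.
Path 4: W2 → W5 ← W1 → W4 → W6
  W1 is a fork here and W1 is conditioned on, so the path is blocked at W1.
Path 5: W2 ← W1 → W4 → W6
  W1 is a fork here and W1 is conditioned on, so the path is blocked at W1.
Because an active path exists, W2 and W6 are not d-separated.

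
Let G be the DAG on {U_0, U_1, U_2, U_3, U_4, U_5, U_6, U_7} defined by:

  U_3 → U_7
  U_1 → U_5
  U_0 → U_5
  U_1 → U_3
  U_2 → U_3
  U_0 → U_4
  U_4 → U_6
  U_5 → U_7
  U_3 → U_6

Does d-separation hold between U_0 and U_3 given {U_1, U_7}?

No — U_0 and U_3 are not d-separated given {U_1, U_7}.

Enumerating the 3 paths from U_0 to U_3 and testing each for blocking by {U_1, U_7}:
Path 1: U_0 → U_4 → U_6 ← U_3
  U_6 is a collider here and neither U_6 nor any of its descendants is conditioned on, so the collider stays closed — the path is blocked at U_6.
Path 2: U_0 → U_5 ← U_1 → U_3
  U_1 is a fork here and U_1 is conditioned on, so the path is blocked at U_1.
Path 3: U_0 → U_5 → U_7 ← U_3
  U_5 is a chain and U_5 is not conditioned on; U_7 is a collider and U_7 is conditioned on, which opens it — no node blocks this path, so it is active.
Since the path U_0 → U_5 → U_7 ← U_3 is active, U_0 and U_3 are not d-separated given {U_1, U_7}.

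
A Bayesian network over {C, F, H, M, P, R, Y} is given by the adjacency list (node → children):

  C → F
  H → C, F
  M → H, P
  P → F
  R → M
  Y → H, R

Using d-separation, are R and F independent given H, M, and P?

Yes — R and F are d-separated given {H, M, P}.

We examine all 6 paths between R and F:
  1. R → M → H → C → F — M:chain[blocks]; H:chain[blocks]; C:chain[open] ⇒ blocked
  2. R → M → H → F — M:chain[blocks]; H:chain[blocks] ⇒ blocked
  3. R → M → P → F — M:chain[blocks]; P:chain[blocks] ⇒ blocked
  4. R ← Y → H ← M → P → F — Y:fork[open]; H:collider[open]; M:fork[blocks]; P:chain[blocks] ⇒ blocked
  5. R ← Y → H → C → F — Y:fork[open]; H:chain[blocks]; C:chain[open] ⇒ blocked
  6. R ← Y → H → F — Y:fork[open]; H:chain[blocks] ⇒ blocked
Every path is blocked, so R and F are d-separated given {H, M, P}.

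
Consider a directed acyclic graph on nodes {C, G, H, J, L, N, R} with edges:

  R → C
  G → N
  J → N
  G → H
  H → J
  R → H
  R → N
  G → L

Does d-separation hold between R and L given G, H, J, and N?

Yes

We examine all 4 paths between R and L:
Path 1: R → H ← G → L
  G is a fork here and G is conditioned on, so the path is blocked at G.
Path 2: R → H → J → N ← G → L
  H is a chain here and H is conditioned on, so the path is blocked at H.
Path 3: R → N ← G → L
  G is a fork here and G is conditioned on, so the path is blocked at G.
Path 4: R → N ← J ← H ← G → L
  J is a chain here and J is conditioned on, so the path is blocked at J.
Every path is blocked, so R and L are d-separated given {G, H, J, N}.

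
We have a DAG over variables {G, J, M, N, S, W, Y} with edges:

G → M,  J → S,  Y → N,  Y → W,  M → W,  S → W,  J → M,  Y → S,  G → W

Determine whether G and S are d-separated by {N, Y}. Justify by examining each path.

Yes — G and S are d-separated given {N, Y}.

Enumerating the 6 paths from G to S and testing each for blocking by {N, Y}:
Path 1: G → M ← J → S
  M is a collider here and neither M nor any of its descendants is conditioned on, so the collider stays closed — the path is blocked at M.
Path 2: G → M → W ← S
  W is a collider here and neither W nor any of its descendants is conditioned on, so the collider stays closed — the path is blocked at W.
Path 3: G → M → W ← Y → S
  W is a collider here and neither W nor any of its descendants is conditioned on, so the collider stays closed — the path is blocked at W.
Path 4: G → W ← M ← J → S
  W is a collider here and neither W nor any of its descendants is conditioned on, so the collider stays closed — the path is blocked at W.
Path 5: G → W ← S
  W is a collider here and neither W nor any of its descendants is conditioned on, so the collider stays closed — the path is blocked at W.
Path 6: G → W ← Y → S
  W is a collider here and neither W nor any of its descendants is conditioned on, so the collider stays closed — the path is blocked at W.
Since every path is blocked, d-separation holds.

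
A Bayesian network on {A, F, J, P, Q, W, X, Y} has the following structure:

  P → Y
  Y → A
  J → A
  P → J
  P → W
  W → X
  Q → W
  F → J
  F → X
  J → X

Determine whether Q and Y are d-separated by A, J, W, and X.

No

There are 6 undirected paths between Q and Y; checking each against the conditioning set {A, J, W, X}:
Path 1: Q → W → X ← J → A ← Y
  W is a chain here and W is conditioned on, so the path is blocked at W.
Path 2: Q → W → X ← J ← P → Y
  W is a chain here and W is conditioned on, so the path is blocked at W.
Path 3: Q → W → X ← F → J → A ← Y
  W is a chain here and W is conditioned on, so the path is blocked at W.
Path 4: Q → W → X ← F → J ← P → Y
  W is a chain here and W is conditioned on, so the path is blocked at W.
Path 5: Q → W ← P → J → A ← Y
  J is a chain here and J is conditioned on, so the path is blocked at J.
Path 6: Q → W ← P → Y
  W is a collider and W is conditioned on, which opens it; P is a fork and P is not conditioned on — no node blocks this path, so it is active.
At least one path is unblocked, so d-separation fails.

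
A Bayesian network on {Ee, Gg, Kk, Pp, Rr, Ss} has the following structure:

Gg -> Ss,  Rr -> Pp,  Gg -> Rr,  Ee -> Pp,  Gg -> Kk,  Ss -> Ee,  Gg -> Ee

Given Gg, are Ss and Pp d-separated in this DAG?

There are 4 undirected paths between Ss and Pp; checking each against the conditioning set {Gg}:
  1. Ss ← Gg → Rr → Pp — Gg:fork[blocks]; Rr:chain[open] ⇒ blocked
  2. Ss ← Gg → Ee → Pp — Gg:fork[blocks]; Ee:chain[open] ⇒ blocked
  3. Ss → Ee → Pp — Ee:chain[open] ⇒ active
  4. Ss → Ee ← Gg → Rr → Pp — Ee:collider[blocks]; Gg:fork[blocks]; Rr:chain[open] ⇒ blocked
Because an active path exists, Ss and Pp are not d-separated.

No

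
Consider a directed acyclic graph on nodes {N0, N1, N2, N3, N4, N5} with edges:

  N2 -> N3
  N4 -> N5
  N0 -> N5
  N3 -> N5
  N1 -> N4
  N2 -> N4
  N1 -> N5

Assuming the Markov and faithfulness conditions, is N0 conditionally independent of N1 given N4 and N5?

Enumerating the 3 paths from N0 to N1 and testing each for blocking by {N4, N5}:
Path 1: N0 → N5 ← N1
  N5 is a collider and N5 is conditioned on, which opens it — no node blocks this path, so it is active.
Path 2: N0 → N5 ← N3 ← N2 → N4 ← N1
  N5 is a collider and N5 is conditioned on, which opens it; N3 is a chain and N3 is not conditioned on; N2 is a fork and N2 is not conditioned on; N4 is a collider and N4 is conditioned on, which opens it — no node blocks this path, so it is active.
Path 3: N0 → N5 ← N4 ← N1
  N4 is a chain here and N4 is conditioned on, so the path is blocked at N4.
Because an active path exists, N0 and N1 are not d-separated.

No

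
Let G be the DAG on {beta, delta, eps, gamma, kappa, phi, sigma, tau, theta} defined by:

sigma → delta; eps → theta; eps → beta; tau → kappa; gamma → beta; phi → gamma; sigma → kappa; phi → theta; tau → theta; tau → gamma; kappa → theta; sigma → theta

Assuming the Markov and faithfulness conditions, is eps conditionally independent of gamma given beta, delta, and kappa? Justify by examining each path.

No

We examine all 5 paths between eps and gamma:
  1. eps → theta ← tau → gamma — theta:collider[blocks]; tau:fork[open] ⇒ blocked
  2. eps → theta ← kappa ← tau → gamma — theta:collider[blocks]; kappa:chain[blocks]; tau:fork[open] ⇒ blocked
  3. eps → theta ← phi → gamma — theta:collider[blocks]; phi:fork[open] ⇒ blocked
  4. eps → theta ← sigma → kappa ← tau → gamma — theta:collider[blocks]; sigma:fork[open]; kappa:collider[open]; tau:fork[open] ⇒ blocked
  5. eps → beta ← gamma — beta:collider[open] ⇒ active
Because an active path exists, eps and gamma are not d-separated.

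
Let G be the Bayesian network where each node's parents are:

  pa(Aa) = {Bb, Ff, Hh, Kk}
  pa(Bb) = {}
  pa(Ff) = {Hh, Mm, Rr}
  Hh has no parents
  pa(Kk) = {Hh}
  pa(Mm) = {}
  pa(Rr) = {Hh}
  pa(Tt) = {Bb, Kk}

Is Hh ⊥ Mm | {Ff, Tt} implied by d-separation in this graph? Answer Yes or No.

We examine all 5 paths between Hh and Mm:
  1. Hh → Aa ← Ff ← Mm — Aa:collider[blocks]; Ff:chain[blocks] ⇒ blocked
  2. Hh → Ff ← Mm — Ff:collider[open] ⇒ active
  3. Hh → Rr → Ff ← Mm — Rr:chain[open]; Ff:collider[open] ⇒ active
  4. Hh → Kk → Aa ← Ff ← Mm — Kk:chain[open]; Aa:collider[blocks]; Ff:chain[blocks] ⇒ blocked
  5. Hh → Kk → Tt ← Bb → Aa ← Ff ← Mm — Kk:chain[open]; Tt:collider[open]; Bb:fork[open]; Aa:collider[blocks]; Ff:chain[blocks] ⇒ blocked
Since the path Hh → Ff ← Mm is active, Hh and Mm are not d-separated given {Ff, Tt}.

No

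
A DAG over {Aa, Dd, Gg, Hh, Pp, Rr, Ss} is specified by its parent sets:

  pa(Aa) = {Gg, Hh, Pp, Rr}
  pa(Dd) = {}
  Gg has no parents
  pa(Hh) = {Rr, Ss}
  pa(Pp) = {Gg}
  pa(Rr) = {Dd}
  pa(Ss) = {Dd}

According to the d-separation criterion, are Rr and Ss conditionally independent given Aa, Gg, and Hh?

No

3 paths connect Rr and Ss; each must be blocked for d-separation to hold:
Path 1: Rr ← Dd → Ss
  Dd is a fork and Dd is not conditioned on — no node blocks this path, so it is active.
Path 2: Rr → Hh ← Ss
  Hh is a collider and Hh is conditioned on, which opens it — no node blocks this path, so it is active.
Path 3: Rr → Aa ← Hh ← Ss
  Hh is a chain here and Hh is conditioned on, so the path is blocked at Hh.
At least one path is unblocked, so d-separation fails.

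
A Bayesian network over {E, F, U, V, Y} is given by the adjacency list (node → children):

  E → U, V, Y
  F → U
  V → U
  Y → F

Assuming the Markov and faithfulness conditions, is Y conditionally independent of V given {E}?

Yes

We examine all 4 paths between Y and V:
  1. Y → F → U ← V — F:chain[open]; U:collider[blocks] ⇒ blocked
  2. Y → F → U ← E → V — F:chain[open]; U:collider[blocks]; E:fork[blocks] ⇒ blocked
  3. Y ← E → U ← V — E:fork[blocks]; U:collider[blocks] ⇒ blocked
  4. Y ← E → V — E:fork[blocks] ⇒ blocked
Since every path is blocked, d-separation holds.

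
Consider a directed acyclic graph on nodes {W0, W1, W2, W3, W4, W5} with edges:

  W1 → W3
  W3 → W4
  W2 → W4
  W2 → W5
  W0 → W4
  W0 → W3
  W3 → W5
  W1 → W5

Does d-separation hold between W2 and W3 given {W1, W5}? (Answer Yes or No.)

There are 4 undirected paths between W2 and W3; checking each against the conditioning set {W1, W5}:
Path 1: W2 → W5 ← W1 → W3
  W1 is a fork here and W1 is conditioned on, so the path is blocked at W1.
Path 2: W2 → W5 ← W3
  W5 is a collider and W5 is conditioned on, which opens it — no node blocks this path, so it is active.
Path 3: W2 → W4 ← W0 → W3
  W4 is a collider here and neither W4 nor any of its descendants is conditioned on, so the collider stays closed — the path is blocked at W4.
Path 4: W2 → W4 ← W3
  W4 is a collider here and neither W4 nor any of its descendants is conditioned on, so the collider stays closed — the path is blocked at W4.
Since the path W2 → W5 ← W3 is active, W2 and W3 are not d-separated given {W1, W5}.

No — W2 and W3 are not d-separated given {W1, W5}.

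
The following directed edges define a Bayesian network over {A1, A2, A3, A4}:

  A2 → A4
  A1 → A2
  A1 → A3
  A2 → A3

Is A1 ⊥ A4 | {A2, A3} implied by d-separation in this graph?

Yes

We examine all 2 paths between A1 and A4:
Path 1: A1 → A3 ← A2 → A4
  A2 is a fork here and A2 is conditioned on, so the path is blocked at A2.
Path 2: A1 → A2 → A4
  A2 is a chain here and A2 is conditioned on, so the path is blocked at A2.
Every path is blocked, so A1 and A4 are d-separated given {A2, A3}.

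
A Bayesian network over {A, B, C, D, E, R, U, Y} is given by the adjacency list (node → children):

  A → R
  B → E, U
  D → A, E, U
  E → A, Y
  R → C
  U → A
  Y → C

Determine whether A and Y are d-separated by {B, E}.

Yes

There are 6 undirected paths between A and Y; checking each against the conditioning set {B, E}:
Path 1: A → R → C ← Y
  C is a collider here and neither C nor any of its descendants is conditioned on, so the collider stays closed — the path is blocked at C.
Path 2: A ← E → Y
  E is a fork here and E is conditioned on, so the path is blocked at E.
Path 3: A ← D → E → Y
  E is a chain here and E is conditioned on, so the path is blocked at E.
Path 4: A ← D → U ← B → E → Y
  U is a collider here and neither U nor any of its descendants is conditioned on, so the collider stays closed — the path is blocked at U.
Path 5: A ← U ← D → E → Y
  E is a chain here and E is conditioned on, so the path is blocked at E.
Path 6: A ← U ← B → E → Y
  B is a fork here and B is conditioned on, so the path is blocked at B.
Since every path is blocked, d-separation holds.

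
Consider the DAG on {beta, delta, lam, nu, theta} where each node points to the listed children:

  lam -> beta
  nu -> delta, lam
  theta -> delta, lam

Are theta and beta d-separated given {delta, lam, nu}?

There are 2 undirected paths between theta and beta; checking each against the conditioning set {delta, lam, nu}:
  1. theta → lam → beta — lam:chain[blocks] ⇒ blocked
  2. theta → delta ← nu → lam → beta — delta:collider[open]; nu:fork[blocks]; lam:chain[blocks] ⇒ blocked
Since every path is blocked, d-separation holds.

Yes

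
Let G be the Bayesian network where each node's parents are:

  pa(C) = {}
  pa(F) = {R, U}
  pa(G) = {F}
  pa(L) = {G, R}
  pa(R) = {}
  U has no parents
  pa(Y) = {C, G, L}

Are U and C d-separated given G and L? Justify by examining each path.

Yes

Enumerating the 4 paths from U to C and testing each for blocking by {G, L}:
Path 1: U → F → G → L → Y ← C
  G is a chain here and G is conditioned on, so the path is blocked at G.
Path 2: U → F → G → Y ← C
  G is a chain here and G is conditioned on, so the path is blocked at G.
Path 3: U → F ← R → L ← G → Y ← C
  G is a fork here and G is conditioned on, so the path is blocked at G.
Path 4: U → F ← R → L → Y ← C
  L is a chain here and L is conditioned on, so the path is blocked at L.
Since every path is blocked, d-separation holds.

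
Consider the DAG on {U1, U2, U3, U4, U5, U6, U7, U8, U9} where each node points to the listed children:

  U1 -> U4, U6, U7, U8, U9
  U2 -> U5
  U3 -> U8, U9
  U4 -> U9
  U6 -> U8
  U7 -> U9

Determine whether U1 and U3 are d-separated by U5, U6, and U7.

We examine all 5 paths between U1 and U3:
  1. U1 → U7 → U9 ← U3 — U7:chain[blocks]; U9:collider[blocks] ⇒ blocked
  2. U1 → U8 ← U3 — U8:collider[blocks] ⇒ blocked
  3. U1 → U4 → U9 ← U3 — U4:chain[open]; U9:collider[blocks] ⇒ blocked
  4. U1 → U9 ← U3 — U9:collider[blocks] ⇒ blocked
  5. U1 → U6 → U8 ← U3 — U6:chain[blocks]; U8:collider[blocks] ⇒ blocked
All paths are blocked; U1 ⊥ U3 | {U5, U6, U7} holds.

Yes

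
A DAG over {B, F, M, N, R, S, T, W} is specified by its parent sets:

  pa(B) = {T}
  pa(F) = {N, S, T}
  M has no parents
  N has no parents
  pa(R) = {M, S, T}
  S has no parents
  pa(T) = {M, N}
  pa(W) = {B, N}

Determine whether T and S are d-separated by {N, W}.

Yes

5 paths connect T and S; each must be blocked for d-separation to hold:
  1. T ← M → R ← S — M:fork[open]; R:collider[blocks] ⇒ blocked
  2. T ← N → F ← S — N:fork[blocks]; F:collider[blocks] ⇒ blocked
  3. T → B → W ← N → F ← S — B:chain[open]; W:collider[open]; N:fork[blocks]; F:collider[blocks] ⇒ blocked
  4. T → R ← S — R:collider[blocks] ⇒ blocked
  5. T → F ← S — F:collider[blocks] ⇒ blocked
Every path is blocked, so T and S are d-separated given {N, W}.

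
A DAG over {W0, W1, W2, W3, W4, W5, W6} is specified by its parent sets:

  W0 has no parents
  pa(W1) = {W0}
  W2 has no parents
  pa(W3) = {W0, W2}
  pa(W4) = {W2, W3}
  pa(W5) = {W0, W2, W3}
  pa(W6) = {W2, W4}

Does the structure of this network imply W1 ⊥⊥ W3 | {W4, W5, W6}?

5 paths connect W1 and W3; each must be blocked for d-separation to hold:
Path 1: W1 ← W0 → W3
  W0 is a fork and W0 is not conditioned on — no node blocks this path, so it is active.
Path 2: W1 ← W0 → W5 ← W2 → W6 ← W4 ← W3
  W4 is a chain here and W4 is conditioned on, so the path is blocked at W4.
Path 3: W1 ← W0 → W5 ← W2 → W4 ← W3
  W0 is a fork and W0 is not conditioned on; W5 is a collider and W5 is conditioned on, which opens it; W2 is a fork and W2 is not conditioned on; W4 is a collider and W4 is conditioned on, which opens it — no node blocks this path, so it is active.
Path 4: W1 ← W0 → W5 ← W2 → W3
  W0 is a fork and W0 is not conditioned on; W5 is a collider and W5 is conditioned on, which opens it; W2 is a fork and W2 is not conditioned on — no node blocks this path, so it is active.
Path 5: W1 ← W0 → W5 ← W3
  W0 is a fork and W0 is not conditioned on; W5 is a collider and W5 is conditioned on, which opens it — no node blocks this path, so it is active.
At least one path is unblocked, so d-separation fails.

No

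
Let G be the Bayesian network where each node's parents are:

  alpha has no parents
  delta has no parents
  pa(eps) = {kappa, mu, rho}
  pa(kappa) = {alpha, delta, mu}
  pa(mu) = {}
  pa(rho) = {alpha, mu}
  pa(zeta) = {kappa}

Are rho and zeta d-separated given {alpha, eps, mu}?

No — rho and zeta are not d-separated given {alpha, eps, mu}.

There are 5 undirected paths between rho and zeta; checking each against the conditioning set {alpha, eps, mu}:
Path 1: rho → eps ← kappa → zeta
  eps is a collider and eps is conditioned on, which opens it; kappa is a fork and kappa is not conditioned on — no node blocks this path, so it is active.
Path 2: rho → eps ← mu → kappa → zeta
  mu is a fork here and mu is conditioned on, so the path is blocked at mu.
Path 3: rho ← alpha → kappa → zeta
  alpha is a fork here and alpha is conditioned on, so the path is blocked at alpha.
Path 4: rho ← mu → eps ← kappa → zeta
  mu is a fork here and mu is conditioned on, so the path is blocked at mu.
Path 5: rho ← mu → kappa → zeta
  mu is a fork here and mu is conditioned on, so the path is blocked at mu.
At least one path is unblocked, so d-separation fails.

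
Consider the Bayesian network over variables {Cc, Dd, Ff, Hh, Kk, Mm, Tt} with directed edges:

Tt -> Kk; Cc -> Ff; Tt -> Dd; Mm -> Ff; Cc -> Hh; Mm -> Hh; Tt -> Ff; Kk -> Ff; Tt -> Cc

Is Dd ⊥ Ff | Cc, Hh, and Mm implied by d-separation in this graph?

No

Enumerating the 4 paths from Dd to Ff and testing each for blocking by {Cc, Hh, Mm}:
Path 1: Dd ← Tt → Kk → Ff
  Tt is a fork and Tt is not conditioned on; Kk is a chain and Kk is not conditioned on — no node blocks this path, so it is active.
Path 2: Dd ← Tt → Ff
  Tt is a fork and Tt is not conditioned on — no node blocks this path, so it is active.
Path 3: Dd ← Tt → Cc → Hh ← Mm → Ff
  Cc is a chain here and Cc is conditioned on, so the path is blocked at Cc.
Path 4: Dd ← Tt → Cc → Ff
  Cc is a chain here and Cc is conditioned on, so the path is blocked at Cc.
Since the path Dd ← Tt → Kk → Ff is active, Dd and Ff are not d-separated given {Cc, Hh, Mm}.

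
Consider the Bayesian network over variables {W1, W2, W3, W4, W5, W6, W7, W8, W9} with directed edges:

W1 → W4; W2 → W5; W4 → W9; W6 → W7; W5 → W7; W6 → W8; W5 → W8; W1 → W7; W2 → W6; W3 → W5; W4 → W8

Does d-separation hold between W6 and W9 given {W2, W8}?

Enumerating the 6 paths from W6 to W9 and testing each for blocking by {W2, W8}:
Path 1: W6 ← W2 → W5 → W7 ← W1 → W4 → W9
  W2 is a fork here and W2 is conditioned on, so the path is blocked at W2.
Path 2: W6 ← W2 → W5 → W8 ← W4 → W9
  W2 is a fork here and W2 is conditioned on, so the path is blocked at W2.
Path 3: W6 → W7 ← W1 → W4 → W9
  W7 is a collider here and neither W7 nor any of its descendants is conditioned on, so the collider stays closed — the path is blocked at W7.
Path 4: W6 → W7 ← W5 → W8 ← W4 → W9
  W7 is a collider here and neither W7 nor any of its descendants is conditioned on, so the collider stays closed — the path is blocked at W7.
Path 5: W6 → W8 ← W4 → W9
  W8 is a collider and W8 is conditioned on, which opens it; W4 is a fork and W4 is not conditioned on — no node blocks this path, so it is active.
Path 6: W6 → W8 ← W5 → W7 ← W1 → W4 → W9
  W7 is a collider here and neither W7 nor any of its descendants is conditioned on, so the collider stays closed — the path is blocked at W7.
At least one path is unblocked, so d-separation fails.

No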